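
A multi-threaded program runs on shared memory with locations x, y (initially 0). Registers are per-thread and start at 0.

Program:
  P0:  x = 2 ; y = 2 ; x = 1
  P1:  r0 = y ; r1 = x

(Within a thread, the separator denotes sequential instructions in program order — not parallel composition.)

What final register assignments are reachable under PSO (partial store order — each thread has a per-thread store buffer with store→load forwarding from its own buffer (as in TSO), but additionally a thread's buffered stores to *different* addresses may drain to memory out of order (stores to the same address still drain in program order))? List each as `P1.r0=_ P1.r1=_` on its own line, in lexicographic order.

P1.r0=0 P1.r1=0
P1.r0=0 P1.r1=1
P1.r0=0 P1.r1=2
P1.r0=2 P1.r1=0
P1.r0=2 P1.r1=1
P1.r0=2 P1.r1=2

outcome vector order: (P1.r0,P1.r1)
|PSO outcomes| = 6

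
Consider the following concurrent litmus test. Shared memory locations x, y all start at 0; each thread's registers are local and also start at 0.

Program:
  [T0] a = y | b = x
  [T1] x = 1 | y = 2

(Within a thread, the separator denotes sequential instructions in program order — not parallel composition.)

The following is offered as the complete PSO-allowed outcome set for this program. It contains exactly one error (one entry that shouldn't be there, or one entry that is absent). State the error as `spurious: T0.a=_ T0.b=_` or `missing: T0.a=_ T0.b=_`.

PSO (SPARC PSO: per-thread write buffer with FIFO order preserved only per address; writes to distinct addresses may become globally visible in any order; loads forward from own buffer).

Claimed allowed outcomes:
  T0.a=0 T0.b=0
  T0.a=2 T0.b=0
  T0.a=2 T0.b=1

missing: T0.a=0 T0.b=1

outcome vector order: (T0.a,T0.b)
under PSO → (0,0), (0,1), (2,0), (2,1)
PSO∖claimed = {(0,1)}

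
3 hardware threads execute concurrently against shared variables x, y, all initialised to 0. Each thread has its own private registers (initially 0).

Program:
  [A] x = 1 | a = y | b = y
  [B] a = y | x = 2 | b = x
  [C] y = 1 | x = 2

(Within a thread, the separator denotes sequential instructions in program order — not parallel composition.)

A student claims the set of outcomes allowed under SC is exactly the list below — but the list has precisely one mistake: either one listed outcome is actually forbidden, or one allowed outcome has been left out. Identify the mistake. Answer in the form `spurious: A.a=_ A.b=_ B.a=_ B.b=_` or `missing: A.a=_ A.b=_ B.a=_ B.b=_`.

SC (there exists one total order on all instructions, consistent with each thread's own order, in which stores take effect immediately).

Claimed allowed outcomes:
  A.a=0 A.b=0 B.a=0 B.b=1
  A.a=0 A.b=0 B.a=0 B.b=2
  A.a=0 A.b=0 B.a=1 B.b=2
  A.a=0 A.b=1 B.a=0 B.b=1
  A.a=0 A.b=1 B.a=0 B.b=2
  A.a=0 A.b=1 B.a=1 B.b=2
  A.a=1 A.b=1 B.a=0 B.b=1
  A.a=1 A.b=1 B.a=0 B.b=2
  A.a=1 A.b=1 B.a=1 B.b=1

outcome vector order: (A.a,A.b,B.a,B.b)
[SC] allowed = {0001; 0002; 0012; 0101; 0102; 0112; 1101; 1102; 1111; 1112}
SC∖claimed = {1112}

missing: A.a=1 A.b=1 B.a=1 B.b=2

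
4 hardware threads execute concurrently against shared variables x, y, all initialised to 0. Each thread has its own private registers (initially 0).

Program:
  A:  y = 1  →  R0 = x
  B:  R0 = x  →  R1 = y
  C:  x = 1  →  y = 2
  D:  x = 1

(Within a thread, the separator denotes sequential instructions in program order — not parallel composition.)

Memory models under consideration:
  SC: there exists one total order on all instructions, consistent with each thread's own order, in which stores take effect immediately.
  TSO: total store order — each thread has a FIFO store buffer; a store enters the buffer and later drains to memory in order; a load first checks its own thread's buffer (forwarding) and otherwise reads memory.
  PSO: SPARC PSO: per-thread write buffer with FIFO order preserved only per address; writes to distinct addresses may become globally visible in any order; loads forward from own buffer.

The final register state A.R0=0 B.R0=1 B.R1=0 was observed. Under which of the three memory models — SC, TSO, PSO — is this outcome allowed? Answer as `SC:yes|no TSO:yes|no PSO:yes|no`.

outcome vector order: (A.R0,B.R0,B.R1)
SC: 11 outcomes — {(0,0,0), (0,0,1), (0,0,2), (0,1,1), (0,1,2), (1,0,0), (1,0,1), (1,0,2), (1,1,0), (1,1,1), (1,1,2)}
TSO: 12 outcomes — {(0,0,0), (0,0,1), (0,0,2), (0,1,0), (0,1,1), (0,1,2), (1,0,0), (1,0,1), (1,0,2), (1,1,0), (1,1,1), (1,1,2)}
PSO: 12 outcomes — {(0,0,0), (0,0,1), (0,0,2), (0,1,0), (0,1,1), (0,1,2), (1,0,0), (1,0,1), (1,0,2), (1,1,0), (1,1,1), (1,1,2)}
target (0,1,0) ∈ {TSO,PSO}

SC:no TSO:yes PSO:yes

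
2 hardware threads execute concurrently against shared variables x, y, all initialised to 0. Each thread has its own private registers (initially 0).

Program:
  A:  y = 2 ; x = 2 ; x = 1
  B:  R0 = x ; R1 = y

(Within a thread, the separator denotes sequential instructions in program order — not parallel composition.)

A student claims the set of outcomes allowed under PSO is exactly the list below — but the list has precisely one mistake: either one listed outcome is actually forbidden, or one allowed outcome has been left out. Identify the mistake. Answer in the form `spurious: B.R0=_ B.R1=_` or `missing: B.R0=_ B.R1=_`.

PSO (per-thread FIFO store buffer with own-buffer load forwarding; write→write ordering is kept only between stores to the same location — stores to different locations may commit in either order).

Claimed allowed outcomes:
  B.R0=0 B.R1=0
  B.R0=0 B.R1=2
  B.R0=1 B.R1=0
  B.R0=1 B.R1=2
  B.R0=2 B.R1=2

missing: B.R0=2 B.R1=0

outcome vector order: (B.R0,B.R1)
PSO (6): 00; 02; 10; 12; 20; 22
PSO∖claimed = {20}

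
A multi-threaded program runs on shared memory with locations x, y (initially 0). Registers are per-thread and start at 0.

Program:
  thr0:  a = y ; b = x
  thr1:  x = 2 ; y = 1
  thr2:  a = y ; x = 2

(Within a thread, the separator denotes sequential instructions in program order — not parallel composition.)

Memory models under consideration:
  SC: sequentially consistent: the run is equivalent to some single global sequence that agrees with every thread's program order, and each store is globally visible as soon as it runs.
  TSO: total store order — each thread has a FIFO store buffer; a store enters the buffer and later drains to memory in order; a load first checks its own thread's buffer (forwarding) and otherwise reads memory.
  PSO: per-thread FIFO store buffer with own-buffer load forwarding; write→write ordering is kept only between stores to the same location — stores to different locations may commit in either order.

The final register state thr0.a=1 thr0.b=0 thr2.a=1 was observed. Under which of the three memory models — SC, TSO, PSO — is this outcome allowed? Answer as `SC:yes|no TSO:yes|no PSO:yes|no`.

SC:no TSO:no PSO:yes

outcome vector order: (thr0.a,thr0.b,thr2.a)
SC (6): (0,0,0) (0,0,1) (0,2,0) (0,2,1) (1,2,0) (1,2,1)
TSO (6): (0,0,0) (0,0,1) (0,2,0) (0,2,1) (1,2,0) (1,2,1)
PSO (8): (0,0,0) (0,0,1) (0,2,0) (0,2,1) (1,0,0) (1,0,1) (1,2,0) (1,2,1)
target (1,0,1) ∈ {PSO}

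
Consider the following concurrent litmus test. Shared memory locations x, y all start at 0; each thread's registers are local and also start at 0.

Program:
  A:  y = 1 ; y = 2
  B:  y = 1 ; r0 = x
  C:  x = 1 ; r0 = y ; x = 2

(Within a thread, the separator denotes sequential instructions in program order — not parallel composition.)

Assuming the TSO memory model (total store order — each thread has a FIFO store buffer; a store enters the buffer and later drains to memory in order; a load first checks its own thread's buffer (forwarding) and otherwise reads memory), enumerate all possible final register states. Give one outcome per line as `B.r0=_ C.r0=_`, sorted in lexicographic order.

B.r0=0 C.r0=0
B.r0=0 C.r0=1
B.r0=0 C.r0=2
B.r0=1 C.r0=0
B.r0=1 C.r0=1
B.r0=1 C.r0=2
B.r0=2 C.r0=0
B.r0=2 C.r0=1
B.r0=2 C.r0=2

outcome vector order: (B.r0,C.r0)
|TSO outcomes| = 9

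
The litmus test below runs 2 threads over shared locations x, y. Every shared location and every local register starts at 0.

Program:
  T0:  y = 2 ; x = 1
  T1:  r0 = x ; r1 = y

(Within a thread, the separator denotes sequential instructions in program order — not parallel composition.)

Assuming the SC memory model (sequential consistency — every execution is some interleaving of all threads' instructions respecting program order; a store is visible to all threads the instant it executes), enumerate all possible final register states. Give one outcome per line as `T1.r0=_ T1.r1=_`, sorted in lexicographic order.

outcome vector order: (T1.r0,T1.r1)
|SC outcomes| = 3

T1.r0=0 T1.r1=0
T1.r0=0 T1.r1=2
T1.r0=1 T1.r1=2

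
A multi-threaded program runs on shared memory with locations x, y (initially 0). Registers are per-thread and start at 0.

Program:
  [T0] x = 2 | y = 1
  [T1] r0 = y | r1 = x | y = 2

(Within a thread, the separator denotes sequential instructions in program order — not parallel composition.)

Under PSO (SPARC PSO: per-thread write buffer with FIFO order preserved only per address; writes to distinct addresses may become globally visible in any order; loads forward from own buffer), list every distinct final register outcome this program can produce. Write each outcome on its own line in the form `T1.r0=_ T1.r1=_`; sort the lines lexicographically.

outcome vector order: (T1.r0,T1.r1)
|PSO outcomes| = 4

T1.r0=0 T1.r1=0
T1.r0=0 T1.r1=2
T1.r0=1 T1.r1=0
T1.r0=1 T1.r1=2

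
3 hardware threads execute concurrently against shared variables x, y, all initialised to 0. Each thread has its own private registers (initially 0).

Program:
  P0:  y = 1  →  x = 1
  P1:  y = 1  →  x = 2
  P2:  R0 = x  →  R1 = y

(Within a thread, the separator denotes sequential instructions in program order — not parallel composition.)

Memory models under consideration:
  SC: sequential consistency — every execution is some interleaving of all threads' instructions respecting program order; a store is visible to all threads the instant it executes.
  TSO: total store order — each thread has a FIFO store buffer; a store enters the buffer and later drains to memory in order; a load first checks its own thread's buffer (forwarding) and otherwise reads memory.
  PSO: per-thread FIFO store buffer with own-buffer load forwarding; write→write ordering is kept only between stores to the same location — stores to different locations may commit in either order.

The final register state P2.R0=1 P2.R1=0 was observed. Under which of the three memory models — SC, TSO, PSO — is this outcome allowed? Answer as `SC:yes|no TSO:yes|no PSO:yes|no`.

SC:no TSO:no PSO:yes

outcome vector order: (P2.R0,P2.R1)
SC: 4 outcomes — {<0 0>; <0 1>; <1 1>; <2 1>}
TSO: 4 outcomes — {<0 0>; <0 1>; <1 1>; <2 1>}
PSO: 6 outcomes — {<0 0>; <0 1>; <1 0>; <1 1>; <2 0>; <2 1>}
target <1 0> ∈ {PSO}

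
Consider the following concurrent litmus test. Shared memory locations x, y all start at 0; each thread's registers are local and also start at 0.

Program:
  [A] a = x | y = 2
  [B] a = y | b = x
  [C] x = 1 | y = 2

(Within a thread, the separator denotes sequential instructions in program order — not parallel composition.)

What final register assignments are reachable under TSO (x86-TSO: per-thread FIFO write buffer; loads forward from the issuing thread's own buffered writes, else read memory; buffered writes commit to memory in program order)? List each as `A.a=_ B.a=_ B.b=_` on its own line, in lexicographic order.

outcome vector order: (A.a,B.a,B.b)
|TSO outcomes| = 7

A.a=0 B.a=0 B.b=0
A.a=0 B.a=0 B.b=1
A.a=0 B.a=2 B.b=0
A.a=0 B.a=2 B.b=1
A.a=1 B.a=0 B.b=0
A.a=1 B.a=0 B.b=1
A.a=1 B.a=2 B.b=1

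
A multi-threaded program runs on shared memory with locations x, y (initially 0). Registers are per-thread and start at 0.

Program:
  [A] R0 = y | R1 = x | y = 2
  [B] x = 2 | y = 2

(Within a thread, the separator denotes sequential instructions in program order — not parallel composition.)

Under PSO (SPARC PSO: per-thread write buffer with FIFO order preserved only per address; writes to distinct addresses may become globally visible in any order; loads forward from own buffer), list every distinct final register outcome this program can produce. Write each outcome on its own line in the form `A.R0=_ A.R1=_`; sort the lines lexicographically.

A.R0=0 A.R1=0
A.R0=0 A.R1=2
A.R0=2 A.R1=0
A.R0=2 A.R1=2

outcome vector order: (A.R0,A.R1)
|PSO outcomes| = 4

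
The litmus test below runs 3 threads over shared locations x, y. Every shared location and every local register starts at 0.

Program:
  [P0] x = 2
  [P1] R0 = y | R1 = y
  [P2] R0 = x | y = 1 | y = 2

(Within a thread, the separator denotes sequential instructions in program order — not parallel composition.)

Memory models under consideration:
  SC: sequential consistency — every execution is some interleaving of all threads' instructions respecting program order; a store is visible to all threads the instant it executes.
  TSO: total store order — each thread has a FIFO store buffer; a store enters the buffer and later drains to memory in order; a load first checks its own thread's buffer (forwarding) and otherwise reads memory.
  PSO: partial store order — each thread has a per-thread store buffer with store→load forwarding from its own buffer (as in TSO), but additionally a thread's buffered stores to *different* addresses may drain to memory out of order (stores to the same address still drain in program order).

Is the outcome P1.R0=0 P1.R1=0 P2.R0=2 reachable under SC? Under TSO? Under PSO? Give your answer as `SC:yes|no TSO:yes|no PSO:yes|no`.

outcome vector order: (P1.R0,P1.R1,P2.R0)
under SC → 0/0/0; 0/0/2; 0/1/0; 0/1/2; 0/2/0; 0/2/2; 1/1/0; 1/1/2; 1/2/0; 1/2/2; 2/2/0; 2/2/2
under TSO → 0/0/0; 0/0/2; 0/1/0; 0/1/2; 0/2/0; 0/2/2; 1/1/0; 1/1/2; 1/2/0; 1/2/2; 2/2/0; 2/2/2
under PSO → 0/0/0; 0/0/2; 0/1/0; 0/1/2; 0/2/0; 0/2/2; 1/1/0; 1/1/2; 1/2/0; 1/2/2; 2/2/0; 2/2/2
target 0/0/2 ∈ {SC,TSO,PSO}

SC:yes TSO:yes PSO:yes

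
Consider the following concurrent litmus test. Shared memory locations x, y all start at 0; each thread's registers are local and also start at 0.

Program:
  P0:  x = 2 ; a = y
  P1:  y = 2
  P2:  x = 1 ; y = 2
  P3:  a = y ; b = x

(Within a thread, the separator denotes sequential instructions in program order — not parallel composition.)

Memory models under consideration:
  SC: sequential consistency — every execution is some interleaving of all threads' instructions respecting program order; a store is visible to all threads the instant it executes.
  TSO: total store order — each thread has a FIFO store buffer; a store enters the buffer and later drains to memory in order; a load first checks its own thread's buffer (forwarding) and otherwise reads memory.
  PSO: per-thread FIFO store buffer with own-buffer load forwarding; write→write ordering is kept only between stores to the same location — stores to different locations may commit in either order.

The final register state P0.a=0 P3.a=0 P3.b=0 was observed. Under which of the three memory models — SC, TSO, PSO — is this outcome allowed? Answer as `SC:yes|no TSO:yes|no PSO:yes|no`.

SC:yes TSO:yes PSO:yes

outcome vector order: (P0.a,P3.a,P3.b)
SC: 11 outcomes — {<0 0 0>, <0 0 1>, <0 0 2>, <0 2 1>, <0 2 2>, <2 0 0>, <2 0 1>, <2 0 2>, <2 2 0>, <2 2 1>, <2 2 2>}
TSO: 12 outcomes — {<0 0 0>, <0 0 1>, <0 0 2>, <0 2 0>, <0 2 1>, <0 2 2>, <2 0 0>, <2 0 1>, <2 0 2>, <2 2 0>, <2 2 1>, <2 2 2>}
PSO: 12 outcomes — {<0 0 0>, <0 0 1>, <0 0 2>, <0 2 0>, <0 2 1>, <0 2 2>, <2 0 0>, <2 0 1>, <2 0 2>, <2 2 0>, <2 2 1>, <2 2 2>}
target <0 0 0> ∈ {SC,TSO,PSO}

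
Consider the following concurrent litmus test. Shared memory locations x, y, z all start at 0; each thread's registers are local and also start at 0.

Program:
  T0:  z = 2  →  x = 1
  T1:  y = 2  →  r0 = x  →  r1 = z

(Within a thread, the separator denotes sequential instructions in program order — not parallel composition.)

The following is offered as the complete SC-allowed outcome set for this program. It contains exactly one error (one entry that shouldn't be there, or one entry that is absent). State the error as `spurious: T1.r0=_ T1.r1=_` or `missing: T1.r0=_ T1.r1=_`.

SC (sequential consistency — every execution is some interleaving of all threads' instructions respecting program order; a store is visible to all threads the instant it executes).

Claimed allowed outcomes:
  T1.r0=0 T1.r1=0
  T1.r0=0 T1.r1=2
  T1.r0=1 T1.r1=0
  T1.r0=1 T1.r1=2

outcome vector order: (T1.r0,T1.r1)
under SC → 0/0; 0/2; 1/2
claimed∖SC = {1/0}

spurious: T1.r0=1 T1.r1=0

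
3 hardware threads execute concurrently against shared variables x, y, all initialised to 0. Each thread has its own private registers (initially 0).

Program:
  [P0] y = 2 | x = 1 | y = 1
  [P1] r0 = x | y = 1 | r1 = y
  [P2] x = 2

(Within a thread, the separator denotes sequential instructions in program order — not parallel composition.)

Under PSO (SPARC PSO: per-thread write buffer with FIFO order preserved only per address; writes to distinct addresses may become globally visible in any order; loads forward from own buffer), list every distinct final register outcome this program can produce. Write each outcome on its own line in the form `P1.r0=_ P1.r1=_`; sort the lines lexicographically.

outcome vector order: (P1.r0,P1.r1)
|PSO outcomes| = 6

P1.r0=0 P1.r1=1
P1.r0=0 P1.r1=2
P1.r0=1 P1.r1=1
P1.r0=1 P1.r1=2
P1.r0=2 P1.r1=1
P1.r0=2 P1.r1=2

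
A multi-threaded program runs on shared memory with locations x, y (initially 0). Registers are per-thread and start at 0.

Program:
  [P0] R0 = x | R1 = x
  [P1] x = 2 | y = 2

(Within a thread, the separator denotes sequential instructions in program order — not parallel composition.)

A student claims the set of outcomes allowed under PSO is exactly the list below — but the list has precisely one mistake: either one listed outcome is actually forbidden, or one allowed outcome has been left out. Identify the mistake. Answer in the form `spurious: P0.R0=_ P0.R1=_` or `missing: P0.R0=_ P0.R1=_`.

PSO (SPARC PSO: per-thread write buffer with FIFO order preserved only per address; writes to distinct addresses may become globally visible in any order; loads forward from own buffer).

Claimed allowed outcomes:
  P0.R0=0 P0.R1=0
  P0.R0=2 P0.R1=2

missing: P0.R0=0 P0.R1=2

outcome vector order: (P0.R0,P0.R1)
PSO: 3 outcomes — {0/0; 0/2; 2/2}
PSO∖claimed = {0/2}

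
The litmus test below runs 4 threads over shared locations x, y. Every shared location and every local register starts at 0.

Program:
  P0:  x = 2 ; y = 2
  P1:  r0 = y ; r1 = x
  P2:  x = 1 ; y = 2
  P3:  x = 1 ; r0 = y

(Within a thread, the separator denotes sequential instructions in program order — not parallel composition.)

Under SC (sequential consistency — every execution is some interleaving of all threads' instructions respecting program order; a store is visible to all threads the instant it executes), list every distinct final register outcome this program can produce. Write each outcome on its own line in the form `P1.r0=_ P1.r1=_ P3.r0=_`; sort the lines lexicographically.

P1.r0=0 P1.r1=0 P3.r0=0
P1.r0=0 P1.r1=0 P3.r0=2
P1.r0=0 P1.r1=1 P3.r0=0
P1.r0=0 P1.r1=1 P3.r0=2
P1.r0=0 P1.r1=2 P3.r0=0
P1.r0=0 P1.r1=2 P3.r0=2
P1.r0=2 P1.r1=1 P3.r0=0
P1.r0=2 P1.r1=1 P3.r0=2
P1.r0=2 P1.r1=2 P3.r0=0
P1.r0=2 P1.r1=2 P3.r0=2

outcome vector order: (P1.r0,P1.r1,P3.r0)
|SC outcomes| = 10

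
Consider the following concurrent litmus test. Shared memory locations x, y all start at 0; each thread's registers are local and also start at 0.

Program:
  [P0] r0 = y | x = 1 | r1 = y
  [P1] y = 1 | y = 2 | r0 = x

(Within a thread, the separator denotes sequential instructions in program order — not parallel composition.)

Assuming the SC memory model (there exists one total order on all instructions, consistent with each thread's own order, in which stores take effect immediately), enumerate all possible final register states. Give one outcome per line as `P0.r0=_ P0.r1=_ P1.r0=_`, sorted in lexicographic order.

P0.r0=0 P0.r1=0 P1.r0=1
P0.r0=0 P0.r1=1 P1.r0=1
P0.r0=0 P0.r1=2 P1.r0=0
P0.r0=0 P0.r1=2 P1.r0=1
P0.r0=1 P0.r1=1 P1.r0=1
P0.r0=1 P0.r1=2 P1.r0=0
P0.r0=1 P0.r1=2 P1.r0=1
P0.r0=2 P0.r1=2 P1.r0=0
P0.r0=2 P0.r1=2 P1.r0=1

outcome vector order: (P0.r0,P0.r1,P1.r0)
|SC outcomes| = 9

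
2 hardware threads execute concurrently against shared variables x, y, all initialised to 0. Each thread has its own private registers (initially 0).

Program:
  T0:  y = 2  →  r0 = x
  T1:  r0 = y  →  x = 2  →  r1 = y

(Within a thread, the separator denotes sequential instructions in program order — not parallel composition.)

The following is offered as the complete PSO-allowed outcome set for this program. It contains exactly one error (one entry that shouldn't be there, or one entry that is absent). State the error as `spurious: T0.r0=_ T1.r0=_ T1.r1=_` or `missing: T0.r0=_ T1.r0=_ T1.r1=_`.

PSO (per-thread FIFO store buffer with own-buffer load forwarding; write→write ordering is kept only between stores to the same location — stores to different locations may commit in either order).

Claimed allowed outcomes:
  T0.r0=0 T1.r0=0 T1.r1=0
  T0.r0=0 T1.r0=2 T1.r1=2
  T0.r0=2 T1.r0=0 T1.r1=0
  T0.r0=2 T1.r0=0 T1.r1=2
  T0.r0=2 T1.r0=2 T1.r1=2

outcome vector order: (T0.r0,T1.r0,T1.r1)
[PSO] allowed = {000 002 022 200 202 222}
PSO∖claimed = {002}

missing: T0.r0=0 T1.r0=0 T1.r1=2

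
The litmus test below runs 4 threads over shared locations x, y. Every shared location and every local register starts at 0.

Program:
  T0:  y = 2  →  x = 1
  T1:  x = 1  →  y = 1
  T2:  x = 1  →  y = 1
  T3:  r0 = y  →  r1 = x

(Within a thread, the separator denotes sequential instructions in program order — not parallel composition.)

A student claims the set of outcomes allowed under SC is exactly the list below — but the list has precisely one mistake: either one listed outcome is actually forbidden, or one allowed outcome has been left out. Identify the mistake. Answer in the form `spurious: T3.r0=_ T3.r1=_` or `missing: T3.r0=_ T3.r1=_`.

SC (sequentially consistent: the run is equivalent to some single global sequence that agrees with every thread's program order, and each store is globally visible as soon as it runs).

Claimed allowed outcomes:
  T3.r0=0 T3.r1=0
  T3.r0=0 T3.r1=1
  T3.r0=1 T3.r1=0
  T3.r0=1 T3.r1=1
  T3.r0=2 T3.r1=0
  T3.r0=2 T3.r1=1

outcome vector order: (T3.r0,T3.r1)
under SC → 0/0 0/1 1/1 2/0 2/1
claimed∖SC = {1/0}

spurious: T3.r0=1 T3.r1=0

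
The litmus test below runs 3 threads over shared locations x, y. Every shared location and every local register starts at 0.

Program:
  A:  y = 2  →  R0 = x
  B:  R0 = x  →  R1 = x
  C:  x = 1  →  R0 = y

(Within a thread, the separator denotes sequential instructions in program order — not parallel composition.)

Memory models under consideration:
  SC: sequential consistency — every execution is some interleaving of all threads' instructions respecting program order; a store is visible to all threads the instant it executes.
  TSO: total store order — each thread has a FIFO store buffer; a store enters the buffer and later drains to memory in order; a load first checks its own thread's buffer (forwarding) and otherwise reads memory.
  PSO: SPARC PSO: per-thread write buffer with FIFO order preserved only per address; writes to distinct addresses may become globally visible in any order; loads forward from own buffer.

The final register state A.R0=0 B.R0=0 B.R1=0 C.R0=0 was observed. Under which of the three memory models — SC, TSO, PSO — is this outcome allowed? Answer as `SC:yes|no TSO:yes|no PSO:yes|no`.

SC:no TSO:yes PSO:yes

outcome vector order: (A.R0,B.R0,B.R1,C.R0)
under SC → 0/0/0/2, 0/0/1/2, 0/1/1/2, 1/0/0/0, 1/0/0/2, 1/0/1/0, 1/0/1/2, 1/1/1/0, 1/1/1/2
under TSO → 0/0/0/0, 0/0/0/2, 0/0/1/0, 0/0/1/2, 0/1/1/0, 0/1/1/2, 1/0/0/0, 1/0/0/2, 1/0/1/0, 1/0/1/2, 1/1/1/0, 1/1/1/2
under PSO → 0/0/0/0, 0/0/0/2, 0/0/1/0, 0/0/1/2, 0/1/1/0, 0/1/1/2, 1/0/0/0, 1/0/0/2, 1/0/1/0, 1/0/1/2, 1/1/1/0, 1/1/1/2
target 0/0/0/0 ∈ {TSO,PSO}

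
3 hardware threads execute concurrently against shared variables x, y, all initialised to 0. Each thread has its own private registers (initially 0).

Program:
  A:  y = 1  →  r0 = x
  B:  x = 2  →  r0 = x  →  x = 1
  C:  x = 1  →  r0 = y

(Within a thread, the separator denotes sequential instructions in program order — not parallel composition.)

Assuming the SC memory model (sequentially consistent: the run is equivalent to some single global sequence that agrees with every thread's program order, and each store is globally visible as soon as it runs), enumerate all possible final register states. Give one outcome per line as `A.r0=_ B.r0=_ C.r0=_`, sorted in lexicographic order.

A.r0=0 B.r0=1 C.r0=1
A.r0=0 B.r0=2 C.r0=1
A.r0=1 B.r0=1 C.r0=0
A.r0=1 B.r0=1 C.r0=1
A.r0=1 B.r0=2 C.r0=0
A.r0=1 B.r0=2 C.r0=1
A.r0=2 B.r0=1 C.r0=1
A.r0=2 B.r0=2 C.r0=0
A.r0=2 B.r0=2 C.r0=1

outcome vector order: (A.r0,B.r0,C.r0)
|SC outcomes| = 9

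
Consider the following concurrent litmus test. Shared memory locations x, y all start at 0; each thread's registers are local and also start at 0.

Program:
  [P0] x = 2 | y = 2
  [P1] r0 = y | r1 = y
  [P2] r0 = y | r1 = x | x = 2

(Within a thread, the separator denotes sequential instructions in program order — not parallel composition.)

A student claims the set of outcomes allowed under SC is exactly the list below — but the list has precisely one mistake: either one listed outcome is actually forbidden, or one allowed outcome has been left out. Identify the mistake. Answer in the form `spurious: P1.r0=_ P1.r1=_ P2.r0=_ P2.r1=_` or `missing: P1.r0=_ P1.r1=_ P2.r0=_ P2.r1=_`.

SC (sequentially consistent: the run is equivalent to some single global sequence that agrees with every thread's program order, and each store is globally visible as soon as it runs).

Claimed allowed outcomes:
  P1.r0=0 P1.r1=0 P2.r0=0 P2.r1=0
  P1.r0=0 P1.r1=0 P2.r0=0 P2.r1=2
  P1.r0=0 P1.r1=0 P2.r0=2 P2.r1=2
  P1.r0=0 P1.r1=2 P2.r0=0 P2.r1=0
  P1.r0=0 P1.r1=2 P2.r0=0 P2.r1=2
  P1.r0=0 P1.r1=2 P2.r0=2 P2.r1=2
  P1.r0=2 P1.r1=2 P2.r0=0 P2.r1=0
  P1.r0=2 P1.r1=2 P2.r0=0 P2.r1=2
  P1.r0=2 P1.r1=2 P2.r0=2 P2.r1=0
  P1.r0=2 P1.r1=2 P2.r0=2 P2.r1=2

outcome vector order: (P1.r0,P1.r1,P2.r0,P2.r1)
SC (9): 0/0/0/0 0/0/0/2 0/0/2/2 0/2/0/0 0/2/0/2 0/2/2/2 2/2/0/0 2/2/0/2 2/2/2/2
claimed∖SC = {2/2/2/0}

spurious: P1.r0=2 P1.r1=2 P2.r0=2 P2.r1=0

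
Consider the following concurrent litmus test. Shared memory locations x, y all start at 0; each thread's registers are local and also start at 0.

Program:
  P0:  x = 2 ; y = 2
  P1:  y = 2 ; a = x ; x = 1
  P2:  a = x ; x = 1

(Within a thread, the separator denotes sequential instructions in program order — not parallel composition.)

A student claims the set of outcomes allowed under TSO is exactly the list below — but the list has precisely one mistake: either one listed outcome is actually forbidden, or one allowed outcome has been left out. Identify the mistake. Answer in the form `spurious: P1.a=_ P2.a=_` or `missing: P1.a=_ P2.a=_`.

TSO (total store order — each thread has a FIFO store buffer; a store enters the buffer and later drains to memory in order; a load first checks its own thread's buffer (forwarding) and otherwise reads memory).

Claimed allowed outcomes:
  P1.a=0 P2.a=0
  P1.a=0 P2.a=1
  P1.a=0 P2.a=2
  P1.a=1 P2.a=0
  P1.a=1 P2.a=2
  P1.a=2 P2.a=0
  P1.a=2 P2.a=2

missing: P1.a=2 P2.a=1

outcome vector order: (P1.a,P2.a)
TSO: 8 outcomes — {(0,0) (0,1) (0,2) (1,0) (1,2) (2,0) (2,1) (2,2)}
TSO∖claimed = {(2,1)}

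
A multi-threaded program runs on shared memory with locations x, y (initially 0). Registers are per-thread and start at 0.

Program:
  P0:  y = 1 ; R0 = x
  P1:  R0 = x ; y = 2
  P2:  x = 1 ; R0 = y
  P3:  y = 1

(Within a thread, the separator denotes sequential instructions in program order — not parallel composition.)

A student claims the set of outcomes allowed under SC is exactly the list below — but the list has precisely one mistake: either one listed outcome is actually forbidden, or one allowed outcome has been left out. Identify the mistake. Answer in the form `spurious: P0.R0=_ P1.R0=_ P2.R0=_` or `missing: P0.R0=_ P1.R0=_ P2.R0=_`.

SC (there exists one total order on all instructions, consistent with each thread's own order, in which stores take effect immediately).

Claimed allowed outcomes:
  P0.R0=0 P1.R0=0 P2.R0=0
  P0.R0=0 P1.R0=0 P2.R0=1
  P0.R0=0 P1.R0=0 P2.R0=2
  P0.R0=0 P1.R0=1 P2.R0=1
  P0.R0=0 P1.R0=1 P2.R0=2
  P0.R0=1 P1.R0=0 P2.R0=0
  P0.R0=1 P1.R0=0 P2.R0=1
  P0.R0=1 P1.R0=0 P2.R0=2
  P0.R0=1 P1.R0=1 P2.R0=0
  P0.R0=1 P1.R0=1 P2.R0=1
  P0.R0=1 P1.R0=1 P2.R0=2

spurious: P0.R0=0 P1.R0=0 P2.R0=0

outcome vector order: (P0.R0,P1.R0,P2.R0)
SC (10): <0 0 1>, <0 0 2>, <0 1 1>, <0 1 2>, <1 0 0>, <1 0 1>, <1 0 2>, <1 1 0>, <1 1 1>, <1 1 2>
claimed∖SC = {<0 0 0>}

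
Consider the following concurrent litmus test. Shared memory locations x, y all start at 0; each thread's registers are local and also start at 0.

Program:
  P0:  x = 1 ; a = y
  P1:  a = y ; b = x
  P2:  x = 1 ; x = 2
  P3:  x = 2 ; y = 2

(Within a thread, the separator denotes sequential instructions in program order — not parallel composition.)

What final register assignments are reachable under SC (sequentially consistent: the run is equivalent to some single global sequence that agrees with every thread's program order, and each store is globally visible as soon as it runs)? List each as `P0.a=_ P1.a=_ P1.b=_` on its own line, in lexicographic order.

outcome vector order: (P0.a,P1.a,P1.b)
|SC outcomes| = 10

P0.a=0 P1.a=0 P1.b=0
P0.a=0 P1.a=0 P1.b=1
P0.a=0 P1.a=0 P1.b=2
P0.a=0 P1.a=2 P1.b=1
P0.a=0 P1.a=2 P1.b=2
P0.a=2 P1.a=0 P1.b=0
P0.a=2 P1.a=0 P1.b=1
P0.a=2 P1.a=0 P1.b=2
P0.a=2 P1.a=2 P1.b=1
P0.a=2 P1.a=2 P1.b=2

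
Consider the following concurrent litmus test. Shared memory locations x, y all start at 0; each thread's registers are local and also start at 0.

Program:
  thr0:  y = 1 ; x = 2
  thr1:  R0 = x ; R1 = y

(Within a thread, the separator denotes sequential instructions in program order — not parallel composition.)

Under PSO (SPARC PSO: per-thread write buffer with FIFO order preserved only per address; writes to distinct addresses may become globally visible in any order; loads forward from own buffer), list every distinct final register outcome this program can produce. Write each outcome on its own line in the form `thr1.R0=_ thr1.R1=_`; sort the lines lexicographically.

outcome vector order: (thr1.R0,thr1.R1)
|PSO outcomes| = 4

thr1.R0=0 thr1.R1=0
thr1.R0=0 thr1.R1=1
thr1.R0=2 thr1.R1=0
thr1.R0=2 thr1.R1=1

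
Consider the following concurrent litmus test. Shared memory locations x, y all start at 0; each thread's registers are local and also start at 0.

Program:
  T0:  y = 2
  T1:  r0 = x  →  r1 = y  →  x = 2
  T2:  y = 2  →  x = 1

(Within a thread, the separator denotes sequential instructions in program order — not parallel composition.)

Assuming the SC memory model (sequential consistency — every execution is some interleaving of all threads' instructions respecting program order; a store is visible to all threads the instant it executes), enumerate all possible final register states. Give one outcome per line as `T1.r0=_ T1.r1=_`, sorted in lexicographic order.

outcome vector order: (T1.r0,T1.r1)
|SC outcomes| = 3

T1.r0=0 T1.r1=0
T1.r0=0 T1.r1=2
T1.r0=1 T1.r1=2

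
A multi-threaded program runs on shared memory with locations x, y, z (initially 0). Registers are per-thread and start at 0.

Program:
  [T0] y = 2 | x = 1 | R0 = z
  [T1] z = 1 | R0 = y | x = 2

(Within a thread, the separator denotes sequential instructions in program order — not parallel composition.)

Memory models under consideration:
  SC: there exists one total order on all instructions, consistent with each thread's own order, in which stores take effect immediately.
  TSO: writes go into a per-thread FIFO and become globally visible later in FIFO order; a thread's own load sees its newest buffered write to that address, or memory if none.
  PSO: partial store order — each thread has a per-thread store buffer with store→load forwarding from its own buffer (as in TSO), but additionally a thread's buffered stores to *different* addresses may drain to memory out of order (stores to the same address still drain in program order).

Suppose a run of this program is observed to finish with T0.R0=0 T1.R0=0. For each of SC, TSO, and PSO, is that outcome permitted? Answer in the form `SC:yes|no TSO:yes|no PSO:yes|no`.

outcome vector order: (T0.R0,T1.R0)
[SC] allowed = {02; 10; 12}
[TSO] allowed = {00; 02; 10; 12}
[PSO] allowed = {00; 02; 10; 12}
target 00 ∈ {TSO,PSO}

SC:no TSO:yes PSO:yes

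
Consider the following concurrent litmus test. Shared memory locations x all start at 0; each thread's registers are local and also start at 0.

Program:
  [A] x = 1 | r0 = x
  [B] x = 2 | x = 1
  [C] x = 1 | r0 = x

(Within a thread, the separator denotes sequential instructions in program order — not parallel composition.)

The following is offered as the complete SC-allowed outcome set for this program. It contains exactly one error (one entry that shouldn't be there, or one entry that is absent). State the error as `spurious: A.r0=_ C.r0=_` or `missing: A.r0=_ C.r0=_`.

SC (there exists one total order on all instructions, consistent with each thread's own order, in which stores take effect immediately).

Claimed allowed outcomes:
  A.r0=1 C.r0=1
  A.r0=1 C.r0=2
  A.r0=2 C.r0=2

outcome vector order: (A.r0,C.r0)
under SC → (1,1), (1,2), (2,1), (2,2)
SC∖claimed = {(2,1)}

missing: A.r0=2 C.r0=1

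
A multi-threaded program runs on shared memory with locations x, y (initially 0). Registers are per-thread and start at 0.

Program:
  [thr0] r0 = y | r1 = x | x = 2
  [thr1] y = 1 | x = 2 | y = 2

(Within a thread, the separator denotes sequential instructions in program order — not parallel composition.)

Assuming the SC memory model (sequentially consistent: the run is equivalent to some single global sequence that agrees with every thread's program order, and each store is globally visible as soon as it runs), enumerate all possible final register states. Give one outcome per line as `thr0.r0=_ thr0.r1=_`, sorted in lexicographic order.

thr0.r0=0 thr0.r1=0
thr0.r0=0 thr0.r1=2
thr0.r0=1 thr0.r1=0
thr0.r0=1 thr0.r1=2
thr0.r0=2 thr0.r1=2

outcome vector order: (thr0.r0,thr0.r1)
|SC outcomes| = 5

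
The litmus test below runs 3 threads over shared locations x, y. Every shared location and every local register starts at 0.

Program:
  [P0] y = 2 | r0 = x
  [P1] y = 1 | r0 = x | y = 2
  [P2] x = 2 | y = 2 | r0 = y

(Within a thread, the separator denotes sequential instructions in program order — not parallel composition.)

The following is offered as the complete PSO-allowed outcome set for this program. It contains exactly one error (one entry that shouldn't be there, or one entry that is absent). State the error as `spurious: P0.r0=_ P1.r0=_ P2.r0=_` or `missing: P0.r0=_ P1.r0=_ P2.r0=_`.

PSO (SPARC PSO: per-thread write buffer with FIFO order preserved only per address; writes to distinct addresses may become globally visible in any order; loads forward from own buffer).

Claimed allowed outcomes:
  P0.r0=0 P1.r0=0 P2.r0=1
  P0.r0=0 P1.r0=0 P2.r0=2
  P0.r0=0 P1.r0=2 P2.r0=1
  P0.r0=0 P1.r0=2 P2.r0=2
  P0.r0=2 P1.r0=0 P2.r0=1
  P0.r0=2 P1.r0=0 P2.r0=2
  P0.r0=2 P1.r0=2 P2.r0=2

missing: P0.r0=2 P1.r0=2 P2.r0=1

outcome vector order: (P0.r0,P1.r0,P2.r0)
PSO (8): 001; 002; 021; 022; 201; 202; 221; 222
PSO∖claimed = {221}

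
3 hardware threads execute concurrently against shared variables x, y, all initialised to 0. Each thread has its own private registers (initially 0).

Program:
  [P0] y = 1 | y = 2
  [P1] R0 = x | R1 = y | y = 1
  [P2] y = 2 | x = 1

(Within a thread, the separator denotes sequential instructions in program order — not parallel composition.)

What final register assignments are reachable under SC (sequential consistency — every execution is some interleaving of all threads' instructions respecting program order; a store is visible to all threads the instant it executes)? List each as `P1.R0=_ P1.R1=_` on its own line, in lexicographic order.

P1.R0=0 P1.R1=0
P1.R0=0 P1.R1=1
P1.R0=0 P1.R1=2
P1.R0=1 P1.R1=1
P1.R0=1 P1.R1=2

outcome vector order: (P1.R0,P1.R1)
|SC outcomes| = 5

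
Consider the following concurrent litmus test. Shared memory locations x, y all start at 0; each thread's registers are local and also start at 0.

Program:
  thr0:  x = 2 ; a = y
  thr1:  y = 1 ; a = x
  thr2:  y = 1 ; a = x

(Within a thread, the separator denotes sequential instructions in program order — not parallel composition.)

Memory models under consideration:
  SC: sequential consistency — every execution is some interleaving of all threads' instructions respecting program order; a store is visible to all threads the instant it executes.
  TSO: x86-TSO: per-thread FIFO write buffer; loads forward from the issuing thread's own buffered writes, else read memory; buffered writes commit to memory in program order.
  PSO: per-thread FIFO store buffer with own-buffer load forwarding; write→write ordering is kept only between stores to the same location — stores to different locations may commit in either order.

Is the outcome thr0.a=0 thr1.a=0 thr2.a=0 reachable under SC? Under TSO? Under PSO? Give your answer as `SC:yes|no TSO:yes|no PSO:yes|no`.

outcome vector order: (thr0.a,thr1.a,thr2.a)
SC (5): <0 2 2>; <1 0 0>; <1 0 2>; <1 2 0>; <1 2 2>
TSO (8): <0 0 0>; <0 0 2>; <0 2 0>; <0 2 2>; <1 0 0>; <1 0 2>; <1 2 0>; <1 2 2>
PSO (8): <0 0 0>; <0 0 2>; <0 2 0>; <0 2 2>; <1 0 0>; <1 0 2>; <1 2 0>; <1 2 2>
target <0 0 0> ∈ {TSO,PSO}

SC:no TSO:yes PSO:yes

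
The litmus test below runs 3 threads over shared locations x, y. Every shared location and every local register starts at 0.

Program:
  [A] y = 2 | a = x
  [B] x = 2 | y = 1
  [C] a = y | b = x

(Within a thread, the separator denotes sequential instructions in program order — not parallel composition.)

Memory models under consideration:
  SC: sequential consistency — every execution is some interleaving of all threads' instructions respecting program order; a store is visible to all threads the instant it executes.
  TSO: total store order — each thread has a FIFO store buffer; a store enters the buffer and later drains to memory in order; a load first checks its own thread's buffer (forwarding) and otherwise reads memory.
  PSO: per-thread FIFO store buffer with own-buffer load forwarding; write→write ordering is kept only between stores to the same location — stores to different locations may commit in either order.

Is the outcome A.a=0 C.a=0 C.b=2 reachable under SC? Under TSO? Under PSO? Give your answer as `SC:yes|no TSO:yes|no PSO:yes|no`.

SC:yes TSO:yes PSO:yes

outcome vector order: (A.a,C.a,C.b)
[SC] allowed = {<0 0 0>, <0 0 2>, <0 1 2>, <0 2 0>, <0 2 2>, <2 0 0>, <2 0 2>, <2 1 2>, <2 2 0>, <2 2 2>}
[TSO] allowed = {<0 0 0>, <0 0 2>, <0 1 2>, <0 2 0>, <0 2 2>, <2 0 0>, <2 0 2>, <2 1 2>, <2 2 0>, <2 2 2>}
[PSO] allowed = {<0 0 0>, <0 0 2>, <0 1 0>, <0 1 2>, <0 2 0>, <0 2 2>, <2 0 0>, <2 0 2>, <2 1 0>, <2 1 2>, <2 2 0>, <2 2 2>}
target <0 0 2> ∈ {SC,TSO,PSO}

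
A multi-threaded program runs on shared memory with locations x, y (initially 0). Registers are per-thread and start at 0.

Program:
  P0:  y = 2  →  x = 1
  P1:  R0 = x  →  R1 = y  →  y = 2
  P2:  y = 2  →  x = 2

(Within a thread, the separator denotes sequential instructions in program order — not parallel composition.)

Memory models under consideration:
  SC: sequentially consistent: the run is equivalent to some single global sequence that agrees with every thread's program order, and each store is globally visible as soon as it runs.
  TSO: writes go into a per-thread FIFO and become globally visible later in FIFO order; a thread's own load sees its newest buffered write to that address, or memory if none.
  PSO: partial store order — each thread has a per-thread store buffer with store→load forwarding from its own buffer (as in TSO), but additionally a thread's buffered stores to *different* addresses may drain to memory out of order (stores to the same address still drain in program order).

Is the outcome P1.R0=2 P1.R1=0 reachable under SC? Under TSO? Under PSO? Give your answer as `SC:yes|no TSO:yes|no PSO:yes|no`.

outcome vector order: (P1.R0,P1.R1)
[SC] allowed = {<0 0> <0 2> <1 2> <2 2>}
[TSO] allowed = {<0 0> <0 2> <1 2> <2 2>}
[PSO] allowed = {<0 0> <0 2> <1 0> <1 2> <2 0> <2 2>}
target <2 0> ∈ {PSO}

SC:no TSO:no PSO:yes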